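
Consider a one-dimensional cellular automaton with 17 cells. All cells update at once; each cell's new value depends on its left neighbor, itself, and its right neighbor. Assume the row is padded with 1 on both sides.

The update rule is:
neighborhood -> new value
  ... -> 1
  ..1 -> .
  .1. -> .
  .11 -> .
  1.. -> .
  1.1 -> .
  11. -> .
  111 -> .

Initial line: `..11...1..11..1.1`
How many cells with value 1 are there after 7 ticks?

1

.....1...........
.111...111111111.
.....1...........  (repeats tick 1; period 2)
tick 7: .....1...........
count of 1: 1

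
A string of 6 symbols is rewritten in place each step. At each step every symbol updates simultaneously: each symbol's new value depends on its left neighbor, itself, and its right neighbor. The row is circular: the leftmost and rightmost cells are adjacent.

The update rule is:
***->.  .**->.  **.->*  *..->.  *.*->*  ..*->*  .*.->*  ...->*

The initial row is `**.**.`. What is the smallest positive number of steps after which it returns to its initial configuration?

.**.**
*.**.*
**.**.

3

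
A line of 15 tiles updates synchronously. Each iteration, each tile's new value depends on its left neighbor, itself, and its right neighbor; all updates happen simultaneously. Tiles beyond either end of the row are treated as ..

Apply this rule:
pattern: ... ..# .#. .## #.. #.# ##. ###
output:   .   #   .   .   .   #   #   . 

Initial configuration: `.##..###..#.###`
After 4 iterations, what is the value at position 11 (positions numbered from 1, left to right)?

.

#.#.#..#.#.#..#
.#.#..#.#.#..#.
#.#..#.#.#..#..
.#..#.#.#..#...
position 11 holds .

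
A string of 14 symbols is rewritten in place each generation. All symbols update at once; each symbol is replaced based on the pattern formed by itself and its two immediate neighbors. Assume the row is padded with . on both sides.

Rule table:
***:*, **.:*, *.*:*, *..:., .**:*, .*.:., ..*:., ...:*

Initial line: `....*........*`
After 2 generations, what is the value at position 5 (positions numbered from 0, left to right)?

.

generation 1: ***...******..
generation 2: ***.*.******.*
position 5 holds .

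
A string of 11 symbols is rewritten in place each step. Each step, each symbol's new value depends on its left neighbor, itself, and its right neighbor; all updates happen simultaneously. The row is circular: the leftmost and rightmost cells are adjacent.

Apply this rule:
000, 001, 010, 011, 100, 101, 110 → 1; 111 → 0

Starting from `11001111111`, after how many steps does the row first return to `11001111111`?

2

step 1: 01111000000
step 2: 11001111111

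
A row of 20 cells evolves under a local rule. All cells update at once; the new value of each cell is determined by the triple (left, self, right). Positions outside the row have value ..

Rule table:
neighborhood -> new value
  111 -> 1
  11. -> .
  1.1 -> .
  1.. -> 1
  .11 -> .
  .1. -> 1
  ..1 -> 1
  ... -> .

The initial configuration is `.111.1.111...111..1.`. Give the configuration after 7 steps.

.1...1...11......11.

step 1: 1.1..1..1.1.1.1.1111
step 2: 1.1111111.1.1.1..11.
step 3: 1..11111..1.1.111..1
step 4: 111.111.111.1..1.111
step 5: .1...1...1..1111..1.
step 6: 111.111.1111.11.1111
step 7: .1...1...11......11.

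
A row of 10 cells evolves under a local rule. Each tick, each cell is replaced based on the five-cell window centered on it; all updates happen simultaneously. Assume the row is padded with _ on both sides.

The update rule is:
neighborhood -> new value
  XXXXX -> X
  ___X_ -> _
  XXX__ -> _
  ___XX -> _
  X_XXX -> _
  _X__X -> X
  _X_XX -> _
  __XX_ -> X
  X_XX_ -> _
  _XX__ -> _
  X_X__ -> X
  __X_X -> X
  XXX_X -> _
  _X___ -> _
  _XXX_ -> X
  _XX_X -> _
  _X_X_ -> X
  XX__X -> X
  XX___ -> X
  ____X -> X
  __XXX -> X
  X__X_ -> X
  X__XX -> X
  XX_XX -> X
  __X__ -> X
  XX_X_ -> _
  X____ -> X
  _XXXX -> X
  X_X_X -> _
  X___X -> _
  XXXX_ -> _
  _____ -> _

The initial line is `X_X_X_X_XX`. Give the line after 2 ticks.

XX_X_X____
X___XX_X__

X___XX_X__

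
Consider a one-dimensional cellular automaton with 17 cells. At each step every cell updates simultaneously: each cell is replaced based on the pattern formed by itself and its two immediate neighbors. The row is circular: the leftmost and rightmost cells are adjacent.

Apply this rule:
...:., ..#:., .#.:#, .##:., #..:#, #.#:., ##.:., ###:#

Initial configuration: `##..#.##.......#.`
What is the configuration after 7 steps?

..#...#...#...#..

..#.#...#......#.
..#.##..##.....##
#.#...#...#......
#.##..##..##.....
#...#...#...#....
##..##..##..##...
..#...#...#...#..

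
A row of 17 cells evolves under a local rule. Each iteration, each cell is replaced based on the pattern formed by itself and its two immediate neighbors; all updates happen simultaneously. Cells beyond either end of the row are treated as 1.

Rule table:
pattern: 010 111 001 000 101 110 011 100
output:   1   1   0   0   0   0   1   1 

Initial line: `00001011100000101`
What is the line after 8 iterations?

10001011010000101
01001010011000101
01101011010100101
01001010010110101
01101011010100101  (repeats iteration 3; period 2)
iteration 8: 01001010010110101

01001010010110101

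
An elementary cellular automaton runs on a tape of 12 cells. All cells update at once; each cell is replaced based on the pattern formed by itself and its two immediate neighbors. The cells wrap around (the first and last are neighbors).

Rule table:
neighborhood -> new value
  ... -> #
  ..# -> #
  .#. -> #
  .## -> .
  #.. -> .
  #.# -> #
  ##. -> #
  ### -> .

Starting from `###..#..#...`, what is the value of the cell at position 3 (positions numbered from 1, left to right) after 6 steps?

..#.##.##.##
.###.##.##.#
#..##.##.###
#.#.##.##...
####.##.#.##
...##.####..
position 3 holds .

.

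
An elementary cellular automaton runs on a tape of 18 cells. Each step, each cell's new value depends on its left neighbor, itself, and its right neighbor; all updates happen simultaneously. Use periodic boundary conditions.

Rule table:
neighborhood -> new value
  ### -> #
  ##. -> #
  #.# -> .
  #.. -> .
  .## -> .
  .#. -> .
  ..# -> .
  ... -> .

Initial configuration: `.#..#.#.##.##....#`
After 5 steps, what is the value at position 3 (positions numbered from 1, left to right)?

.........#..#.....
..................
..................  (fixed point — unchanged through step 5)
position 3 holds .

.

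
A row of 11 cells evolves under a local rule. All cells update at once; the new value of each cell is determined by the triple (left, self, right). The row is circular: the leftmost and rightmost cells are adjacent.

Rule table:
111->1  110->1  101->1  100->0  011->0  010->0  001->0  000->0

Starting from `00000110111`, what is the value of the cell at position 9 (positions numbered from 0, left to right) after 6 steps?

step 1: 00000011011
step 2: 00000001101
step 3: 00000000110
step 4: 00000000010
step 5: 00000000000
step 6: 00000000000
position 9 holds 0

0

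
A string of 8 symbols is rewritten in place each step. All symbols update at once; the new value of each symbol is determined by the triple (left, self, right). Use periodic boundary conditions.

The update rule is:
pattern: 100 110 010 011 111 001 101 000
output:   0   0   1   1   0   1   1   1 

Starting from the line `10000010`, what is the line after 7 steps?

11111100

10111111
01100000
11001111
00011000
11110011
00000110
11111100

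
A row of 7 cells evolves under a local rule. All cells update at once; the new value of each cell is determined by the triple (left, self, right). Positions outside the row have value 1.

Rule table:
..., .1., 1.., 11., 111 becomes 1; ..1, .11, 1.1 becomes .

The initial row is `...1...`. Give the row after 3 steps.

step 1: 11.111.
step 2: 11..11.
step 3: 111..1.

111..1.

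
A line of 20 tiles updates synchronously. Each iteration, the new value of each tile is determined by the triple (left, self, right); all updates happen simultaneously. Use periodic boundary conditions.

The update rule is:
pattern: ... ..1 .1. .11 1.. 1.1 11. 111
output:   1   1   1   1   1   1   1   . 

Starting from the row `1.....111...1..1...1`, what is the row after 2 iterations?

......111...........

iteration 1: 1111111.111111111111
iteration 2: ......111...........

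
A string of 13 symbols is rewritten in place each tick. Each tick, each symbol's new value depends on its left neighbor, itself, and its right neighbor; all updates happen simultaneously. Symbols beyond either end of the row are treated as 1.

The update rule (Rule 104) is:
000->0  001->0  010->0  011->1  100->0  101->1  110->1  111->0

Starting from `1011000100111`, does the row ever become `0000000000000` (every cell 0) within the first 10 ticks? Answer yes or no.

yes

1111000000100
0001000000000
0000000000000
all cells are 0 at tick 3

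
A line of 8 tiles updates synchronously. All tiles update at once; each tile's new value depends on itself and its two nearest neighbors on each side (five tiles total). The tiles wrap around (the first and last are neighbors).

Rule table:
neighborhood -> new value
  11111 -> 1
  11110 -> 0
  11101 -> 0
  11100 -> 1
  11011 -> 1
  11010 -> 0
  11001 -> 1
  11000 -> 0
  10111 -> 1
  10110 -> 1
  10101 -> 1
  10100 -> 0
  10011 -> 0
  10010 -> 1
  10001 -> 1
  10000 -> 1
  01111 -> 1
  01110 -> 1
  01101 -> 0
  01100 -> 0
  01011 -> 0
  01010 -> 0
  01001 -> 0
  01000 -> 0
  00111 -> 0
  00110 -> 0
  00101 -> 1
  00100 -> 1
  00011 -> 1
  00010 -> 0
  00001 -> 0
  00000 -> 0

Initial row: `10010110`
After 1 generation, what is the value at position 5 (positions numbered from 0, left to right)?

00110100
position 5 holds 1

1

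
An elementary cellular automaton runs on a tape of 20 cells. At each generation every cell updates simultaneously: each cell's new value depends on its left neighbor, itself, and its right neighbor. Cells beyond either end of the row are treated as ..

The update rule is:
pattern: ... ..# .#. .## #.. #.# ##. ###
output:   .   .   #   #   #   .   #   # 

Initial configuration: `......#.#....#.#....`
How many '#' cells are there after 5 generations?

......#.##...#.##...
......#.###..#.###..
......#.####.#.####.
......#.####.#.#####
......#.####.#.#####
count of #: 11

11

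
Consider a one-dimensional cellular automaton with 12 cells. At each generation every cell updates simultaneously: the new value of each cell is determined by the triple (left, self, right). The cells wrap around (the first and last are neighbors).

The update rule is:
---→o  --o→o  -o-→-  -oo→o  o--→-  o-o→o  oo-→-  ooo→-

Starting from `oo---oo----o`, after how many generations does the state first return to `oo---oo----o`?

12

---ooo--oooo
-ooo---oo---
oo---ooo--oo
---ooo---oo-
oooo---ooo--
o----ooo---o
--oooo---ooo
-oo----ooo--
oo--oooo---o
---oo----ooo
-ooo--oooo--
oo---oo----o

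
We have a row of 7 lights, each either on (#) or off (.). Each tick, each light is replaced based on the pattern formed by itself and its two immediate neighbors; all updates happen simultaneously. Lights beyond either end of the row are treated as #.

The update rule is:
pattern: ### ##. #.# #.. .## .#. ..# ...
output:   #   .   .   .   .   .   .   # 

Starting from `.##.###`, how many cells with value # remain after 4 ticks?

tick 1: .....##
tick 2: .###..#
tick 3: ..#....
tick 4: ....##.
count of #: 2

2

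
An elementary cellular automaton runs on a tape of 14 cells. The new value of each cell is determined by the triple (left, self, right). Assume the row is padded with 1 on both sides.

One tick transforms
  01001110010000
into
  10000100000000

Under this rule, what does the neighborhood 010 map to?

0

At position 1 the neighborhood is 010; the next row has 0 there.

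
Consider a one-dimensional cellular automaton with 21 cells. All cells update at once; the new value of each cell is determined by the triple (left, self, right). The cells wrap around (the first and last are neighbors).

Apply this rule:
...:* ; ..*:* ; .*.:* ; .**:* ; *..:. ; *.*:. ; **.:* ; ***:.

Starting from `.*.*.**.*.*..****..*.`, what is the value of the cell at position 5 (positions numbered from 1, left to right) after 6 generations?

**.*.**.*.*.**..*.**.
**.*.**.*.*.**.**.**.
**.*.**.*.*.**.**.**.  (fixed point — unchanged through generation 6)
position 5 holds .

.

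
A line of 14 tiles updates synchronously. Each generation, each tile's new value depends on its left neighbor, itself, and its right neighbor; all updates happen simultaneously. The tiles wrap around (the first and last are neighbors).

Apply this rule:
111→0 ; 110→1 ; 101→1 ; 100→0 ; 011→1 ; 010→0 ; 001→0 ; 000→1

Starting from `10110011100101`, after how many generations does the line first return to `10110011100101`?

11110010100011
00010001001010
11000100000100
11010001110000
11100101010110
10100010101111
11001001011000
11000000111010
11011110101101
01110011011111
11010011110001
01100010010101
11101000001010
10110011100101

14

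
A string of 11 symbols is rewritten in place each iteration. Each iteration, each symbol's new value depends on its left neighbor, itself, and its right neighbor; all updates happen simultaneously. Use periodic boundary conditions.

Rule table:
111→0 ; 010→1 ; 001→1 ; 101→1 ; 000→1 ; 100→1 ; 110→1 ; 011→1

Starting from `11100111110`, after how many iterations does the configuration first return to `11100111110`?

2

10111100011
11100111110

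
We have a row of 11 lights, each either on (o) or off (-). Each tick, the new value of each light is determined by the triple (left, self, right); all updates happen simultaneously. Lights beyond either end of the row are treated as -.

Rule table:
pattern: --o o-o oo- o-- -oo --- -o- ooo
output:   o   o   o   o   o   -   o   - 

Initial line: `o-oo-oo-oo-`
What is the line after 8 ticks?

oo-oo-oo-oo

ooooooooooo
o---------o
oo-------oo
ooo-----ooo
o-oo---oo-o
ooooo-ooooo
o---ooo---o
oo-oo-oo-oo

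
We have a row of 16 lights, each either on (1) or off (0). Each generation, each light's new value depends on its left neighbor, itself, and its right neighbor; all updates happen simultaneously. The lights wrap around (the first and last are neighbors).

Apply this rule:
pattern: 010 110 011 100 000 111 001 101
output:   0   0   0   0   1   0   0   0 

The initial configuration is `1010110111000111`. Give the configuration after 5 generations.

0000000000010000
1111111111000111
0000000000010000  (repeats generation 1; period 2)
generation 5: 0000000000010000

0000000000010000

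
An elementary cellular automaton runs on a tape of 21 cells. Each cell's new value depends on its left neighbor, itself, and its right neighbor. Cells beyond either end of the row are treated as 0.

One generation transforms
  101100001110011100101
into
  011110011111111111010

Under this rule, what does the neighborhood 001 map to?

1

At position 7 the neighborhood is 001; the next row has 1 there.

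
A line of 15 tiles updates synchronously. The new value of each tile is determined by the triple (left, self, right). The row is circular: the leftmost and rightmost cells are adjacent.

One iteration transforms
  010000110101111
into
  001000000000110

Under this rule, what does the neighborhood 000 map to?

0

At position 3 the neighborhood is 000; the next row has 0 there.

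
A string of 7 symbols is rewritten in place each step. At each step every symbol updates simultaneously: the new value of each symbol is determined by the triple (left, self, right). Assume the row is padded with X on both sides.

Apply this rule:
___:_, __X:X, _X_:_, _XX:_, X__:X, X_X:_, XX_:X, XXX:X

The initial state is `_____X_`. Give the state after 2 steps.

step 1: X___X__
step 2: XX_X_XX

XX_X_XX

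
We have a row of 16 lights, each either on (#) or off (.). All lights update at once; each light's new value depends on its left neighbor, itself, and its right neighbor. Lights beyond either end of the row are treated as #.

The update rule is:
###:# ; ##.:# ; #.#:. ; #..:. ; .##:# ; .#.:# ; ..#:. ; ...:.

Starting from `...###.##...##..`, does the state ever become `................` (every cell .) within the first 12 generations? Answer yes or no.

...###.##...##..  (fixed point — unchanged through generation 12)
generation 12 is ...###.##...##.., still not uniform .

no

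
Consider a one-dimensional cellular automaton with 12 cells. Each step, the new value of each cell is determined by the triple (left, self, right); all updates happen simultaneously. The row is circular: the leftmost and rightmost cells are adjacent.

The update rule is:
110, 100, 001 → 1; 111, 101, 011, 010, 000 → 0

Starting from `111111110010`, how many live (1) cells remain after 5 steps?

000000011100
000000100110
000001011011
100010001001
110101010110
count of 1: 7

7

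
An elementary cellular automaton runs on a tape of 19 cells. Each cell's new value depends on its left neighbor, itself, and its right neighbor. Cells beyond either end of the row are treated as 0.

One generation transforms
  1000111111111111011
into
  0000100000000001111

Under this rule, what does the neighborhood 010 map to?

At position 0 the neighborhood is 010; the next row has 0 there.

0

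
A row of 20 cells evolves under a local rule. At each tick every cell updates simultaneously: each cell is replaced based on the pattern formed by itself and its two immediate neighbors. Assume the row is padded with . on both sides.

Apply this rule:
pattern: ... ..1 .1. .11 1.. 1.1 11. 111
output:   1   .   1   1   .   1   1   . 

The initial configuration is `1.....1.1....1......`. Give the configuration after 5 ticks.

tick 1: 1.111.111.11.1.11111
tick 2: 111.111.11111111...1
tick 3: 1.111.111......1.1.1
tick 4: 111.111.1.1111.11111
tick 5: 1.111.11111..111...1

1.111.11111..111...1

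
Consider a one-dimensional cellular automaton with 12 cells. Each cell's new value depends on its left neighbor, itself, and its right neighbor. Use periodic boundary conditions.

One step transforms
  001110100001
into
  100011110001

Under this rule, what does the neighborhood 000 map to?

At position 8 the neighborhood is 000; the next row has 0 there.

0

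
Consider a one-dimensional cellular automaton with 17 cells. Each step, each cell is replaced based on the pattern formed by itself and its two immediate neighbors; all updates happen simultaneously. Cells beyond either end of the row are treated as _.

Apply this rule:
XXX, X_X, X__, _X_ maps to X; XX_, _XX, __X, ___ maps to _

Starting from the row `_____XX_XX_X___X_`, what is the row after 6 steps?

___________XX__X_

_______X__XXX__XX
_______XX__X_X___
_________X_XXXX__
_________XX_XX_X_
___________X__XXX
___________XX__X_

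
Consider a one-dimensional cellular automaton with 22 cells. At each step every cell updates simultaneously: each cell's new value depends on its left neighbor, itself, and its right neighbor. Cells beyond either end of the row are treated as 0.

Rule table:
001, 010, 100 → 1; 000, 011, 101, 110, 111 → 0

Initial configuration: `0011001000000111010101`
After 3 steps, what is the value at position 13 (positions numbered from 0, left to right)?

0

0100111100001000010101
1111000010011100110101
0000100111100011000101
position 13 holds 0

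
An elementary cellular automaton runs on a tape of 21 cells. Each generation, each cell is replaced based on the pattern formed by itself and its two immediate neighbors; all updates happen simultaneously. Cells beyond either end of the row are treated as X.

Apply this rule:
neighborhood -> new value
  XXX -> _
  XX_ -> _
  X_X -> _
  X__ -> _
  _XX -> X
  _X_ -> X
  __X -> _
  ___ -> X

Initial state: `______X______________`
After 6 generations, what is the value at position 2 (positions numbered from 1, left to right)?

X

generation 1: _XXXX_X_XXXXXXXXXXXX_
generation 2: _X____X_X____________
generation 3: _X_XX_X_X_XXXXXXXXXX_
generation 4: _X_X__X_X_X__________
generation 5: _X_X__X_X_X_XXXXXXXX_
generation 6: _X_X__X_X_X_X________
position 2 holds X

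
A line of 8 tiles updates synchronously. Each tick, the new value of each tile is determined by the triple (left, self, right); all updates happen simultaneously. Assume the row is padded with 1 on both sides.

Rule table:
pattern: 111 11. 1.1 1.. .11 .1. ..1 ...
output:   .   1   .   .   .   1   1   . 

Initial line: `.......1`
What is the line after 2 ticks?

.....11.

......1.
.....11.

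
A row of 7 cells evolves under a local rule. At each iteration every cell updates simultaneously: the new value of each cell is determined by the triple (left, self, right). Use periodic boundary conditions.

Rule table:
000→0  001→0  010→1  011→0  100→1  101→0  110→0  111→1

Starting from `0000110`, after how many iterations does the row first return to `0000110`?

14

0000001
1000001
0100000
0110000
0001000
0001100
0000010
0000011
1000000
1100000
0010000
0011000
0000100
0000110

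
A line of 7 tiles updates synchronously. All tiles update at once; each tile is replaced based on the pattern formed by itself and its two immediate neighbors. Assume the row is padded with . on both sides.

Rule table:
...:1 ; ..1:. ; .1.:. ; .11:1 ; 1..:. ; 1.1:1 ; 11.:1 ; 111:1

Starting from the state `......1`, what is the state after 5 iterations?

111111.

iteration 1: 11111..
iteration 2: 11111.1
iteration 3: 111111.
iteration 4: 111111.  (fixed point — unchanged through iteration 5)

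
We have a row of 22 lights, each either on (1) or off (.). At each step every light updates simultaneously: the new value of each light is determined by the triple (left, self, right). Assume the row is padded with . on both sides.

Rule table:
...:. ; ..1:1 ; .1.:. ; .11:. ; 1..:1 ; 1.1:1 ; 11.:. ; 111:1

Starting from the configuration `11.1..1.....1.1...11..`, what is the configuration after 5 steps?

1.1.11.1.1.1.1.1.1..1.

..1.11.1...1.1.1.1..1.
.1.1..1.1.1.1.1.1.11.1
1.1.11.1.1.1.1.1.1..1.
.1.1..1.1.1.1.1.1.11.1  (repeats step 2; period 2)
step 5: 1.1.11.1.1.1.1.1.1..1.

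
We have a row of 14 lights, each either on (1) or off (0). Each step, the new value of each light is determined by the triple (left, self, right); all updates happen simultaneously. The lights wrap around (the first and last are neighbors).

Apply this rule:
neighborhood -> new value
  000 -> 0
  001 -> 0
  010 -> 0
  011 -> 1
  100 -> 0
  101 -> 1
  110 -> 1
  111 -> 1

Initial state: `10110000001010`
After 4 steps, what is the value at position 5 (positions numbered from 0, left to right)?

step 1: 01110000000101
step 2: 11110000000010
step 3: 11110000000001
step 4: 11110000000001
position 5 holds 0

0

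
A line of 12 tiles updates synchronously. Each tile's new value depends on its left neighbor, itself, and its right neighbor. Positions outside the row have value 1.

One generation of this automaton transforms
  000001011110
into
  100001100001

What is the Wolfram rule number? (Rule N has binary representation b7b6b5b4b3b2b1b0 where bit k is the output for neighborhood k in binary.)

52

position 8: 111 → 0  (bit 7 = 0)
position 10: 110 → 0  (bit 6 = 0)
position 6: 101 → 1  (bit 5 = 1)
position 0: 100 → 1  (bit 4 = 1)
position 7: 011 → 0  (bit 3 = 0)
position 5: 010 → 1  (bit 2 = 1)
position 4: 001 → 0  (bit 1 = 0)
position 1: 000 → 0  (bit 0 = 0)
bits b7..b0 = 00110100 = 52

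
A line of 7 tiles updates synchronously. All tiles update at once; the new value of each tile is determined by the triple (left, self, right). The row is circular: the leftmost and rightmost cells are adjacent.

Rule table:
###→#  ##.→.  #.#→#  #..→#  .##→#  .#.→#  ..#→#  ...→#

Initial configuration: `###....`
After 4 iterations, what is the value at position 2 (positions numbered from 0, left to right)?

iteration 1: ##.####
iteration 2: #.#####
iteration 3: .######
iteration 4: ######.
position 2 holds #

#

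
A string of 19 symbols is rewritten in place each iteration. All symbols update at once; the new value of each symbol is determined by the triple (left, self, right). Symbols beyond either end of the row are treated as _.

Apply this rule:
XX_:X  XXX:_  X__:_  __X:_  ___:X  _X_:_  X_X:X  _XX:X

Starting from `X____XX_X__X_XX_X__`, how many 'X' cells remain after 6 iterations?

__XX_XXX____XXXX__X
X_XXXX_X_XX_X__X___
_XX__XX_XXXX_____XX
_XX__XXXX__X_XXX_XX
_XX__X__X___XX_XXXX
_XX_______X_XXXX__X
count of X: 8

8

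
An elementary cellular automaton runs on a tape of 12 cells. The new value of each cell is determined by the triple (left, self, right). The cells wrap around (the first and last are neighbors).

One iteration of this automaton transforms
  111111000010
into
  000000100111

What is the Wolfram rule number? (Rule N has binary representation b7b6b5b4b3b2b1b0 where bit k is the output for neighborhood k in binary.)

position 1: 111 → 0  (bit 7 = 0)
position 5: 110 → 0  (bit 6 = 0)
position 11: 101 → 1  (bit 5 = 1)
position 6: 100 → 1  (bit 4 = 1)
position 0: 011 → 0  (bit 3 = 0)
position 10: 010 → 1  (bit 2 = 1)
position 9: 001 → 1  (bit 1 = 1)
position 7: 000 → 0  (bit 0 = 0)
bits b7..b0 = 00110110 = 54

54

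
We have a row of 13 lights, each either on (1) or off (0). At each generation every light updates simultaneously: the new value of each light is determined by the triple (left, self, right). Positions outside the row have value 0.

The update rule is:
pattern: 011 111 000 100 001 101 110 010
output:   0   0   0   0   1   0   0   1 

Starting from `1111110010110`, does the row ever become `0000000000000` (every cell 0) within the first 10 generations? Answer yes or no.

0000000110000
0000001000000
0000011000000
0000100000000
0001100000000
0010000000000
0110000000000
1000000000000
1000000000000  (fixed point — unchanged through generation 10)
generation 10 is 1000000000000, still not uniform 0

no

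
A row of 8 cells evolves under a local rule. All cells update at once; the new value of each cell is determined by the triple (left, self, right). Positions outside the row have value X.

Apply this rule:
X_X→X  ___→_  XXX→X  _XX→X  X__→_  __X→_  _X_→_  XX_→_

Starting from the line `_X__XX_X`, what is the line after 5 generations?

_____XXX

X___X_XX
_____XXX
_____XXX  (fixed point — unchanged through generation 5)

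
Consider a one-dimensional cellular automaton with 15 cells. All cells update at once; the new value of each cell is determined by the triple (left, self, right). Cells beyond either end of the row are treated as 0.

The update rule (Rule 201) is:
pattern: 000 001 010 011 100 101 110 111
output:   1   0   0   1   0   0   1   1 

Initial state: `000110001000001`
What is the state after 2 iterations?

110110001011101

iteration 1: 110110100011100
iteration 2: 110110001011101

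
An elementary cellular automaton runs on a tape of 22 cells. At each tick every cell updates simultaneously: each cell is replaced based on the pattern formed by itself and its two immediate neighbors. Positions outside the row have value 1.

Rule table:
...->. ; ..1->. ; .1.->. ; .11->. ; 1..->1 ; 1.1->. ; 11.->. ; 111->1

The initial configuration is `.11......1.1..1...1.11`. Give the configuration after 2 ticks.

...1........1..1.....1
1...1........1..1.....

1...1........1..1.....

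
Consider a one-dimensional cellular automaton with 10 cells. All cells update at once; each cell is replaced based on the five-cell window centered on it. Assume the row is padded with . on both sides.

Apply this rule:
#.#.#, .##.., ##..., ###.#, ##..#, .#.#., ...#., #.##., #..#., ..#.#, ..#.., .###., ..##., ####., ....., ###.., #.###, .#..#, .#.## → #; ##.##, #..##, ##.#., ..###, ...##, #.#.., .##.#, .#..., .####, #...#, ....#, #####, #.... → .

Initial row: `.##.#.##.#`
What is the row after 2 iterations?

.#..###...
###..###.#

###..###.#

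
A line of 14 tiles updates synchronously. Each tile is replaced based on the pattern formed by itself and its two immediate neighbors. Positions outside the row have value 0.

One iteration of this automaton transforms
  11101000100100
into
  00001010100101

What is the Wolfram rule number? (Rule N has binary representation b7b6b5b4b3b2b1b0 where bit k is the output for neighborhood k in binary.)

5

position 1: 111 → 0  (bit 7 = 0)
position 2: 110 → 0  (bit 6 = 0)
position 3: 101 → 0  (bit 5 = 0)
position 5: 100 → 0  (bit 4 = 0)
position 0: 011 → 0  (bit 3 = 0)
position 4: 010 → 1  (bit 2 = 1)
position 7: 001 → 0  (bit 1 = 0)
position 6: 000 → 1  (bit 0 = 1)
bits b7..b0 = 00000101 = 5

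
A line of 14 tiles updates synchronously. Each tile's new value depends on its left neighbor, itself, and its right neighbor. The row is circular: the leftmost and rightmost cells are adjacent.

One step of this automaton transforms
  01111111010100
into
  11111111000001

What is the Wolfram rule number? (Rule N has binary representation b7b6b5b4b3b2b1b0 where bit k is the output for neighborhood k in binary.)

position 2: 111 → 1  (bit 7 = 1)
position 7: 110 → 1  (bit 6 = 1)
position 8: 101 → 0  (bit 5 = 0)
position 12: 100 → 0  (bit 4 = 0)
position 1: 011 → 1  (bit 3 = 1)
position 9: 010 → 0  (bit 2 = 0)
position 0: 001 → 1  (bit 1 = 1)
position 13: 000 → 1  (bit 0 = 1)
bits b7..b0 = 11001011 = 203

203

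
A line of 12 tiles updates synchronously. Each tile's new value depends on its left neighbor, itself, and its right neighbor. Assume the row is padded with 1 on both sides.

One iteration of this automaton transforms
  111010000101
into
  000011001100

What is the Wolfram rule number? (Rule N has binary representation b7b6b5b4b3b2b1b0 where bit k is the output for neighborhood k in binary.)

22

position 0: 111 → 0  (bit 7 = 0)
position 2: 110 → 0  (bit 6 = 0)
position 3: 101 → 0  (bit 5 = 0)
position 5: 100 → 1  (bit 4 = 1)
position 11: 011 → 0  (bit 3 = 0)
position 4: 010 → 1  (bit 2 = 1)
position 8: 001 → 1  (bit 1 = 1)
position 6: 000 → 0  (bit 0 = 0)
bits b7..b0 = 00010110 = 22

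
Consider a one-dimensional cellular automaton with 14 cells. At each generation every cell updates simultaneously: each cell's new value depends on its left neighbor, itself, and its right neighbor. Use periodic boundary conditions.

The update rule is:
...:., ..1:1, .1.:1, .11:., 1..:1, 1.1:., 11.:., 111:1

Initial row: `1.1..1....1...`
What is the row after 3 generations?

1.11111..111.1
...111.11.1...
..1.1.....11..

..1.1.....11..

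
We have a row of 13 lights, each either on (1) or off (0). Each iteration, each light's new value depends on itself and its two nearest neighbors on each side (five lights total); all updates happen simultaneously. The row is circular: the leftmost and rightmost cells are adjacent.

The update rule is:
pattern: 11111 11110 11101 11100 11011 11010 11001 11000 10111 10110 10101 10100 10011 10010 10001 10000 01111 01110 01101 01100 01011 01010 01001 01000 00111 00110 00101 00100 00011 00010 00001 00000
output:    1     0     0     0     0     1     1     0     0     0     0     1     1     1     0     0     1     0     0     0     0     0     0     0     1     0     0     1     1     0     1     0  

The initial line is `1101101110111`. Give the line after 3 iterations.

0000000000011
0000000001100
0000000110000

0000000110000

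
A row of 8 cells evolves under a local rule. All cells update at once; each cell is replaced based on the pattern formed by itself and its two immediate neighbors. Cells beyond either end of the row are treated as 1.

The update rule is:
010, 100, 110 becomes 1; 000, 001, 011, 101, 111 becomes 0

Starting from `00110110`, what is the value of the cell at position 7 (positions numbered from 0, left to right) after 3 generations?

0

generation 1: 10010010
generation 2: 11011010
generation 3: 01001010
position 7 holds 0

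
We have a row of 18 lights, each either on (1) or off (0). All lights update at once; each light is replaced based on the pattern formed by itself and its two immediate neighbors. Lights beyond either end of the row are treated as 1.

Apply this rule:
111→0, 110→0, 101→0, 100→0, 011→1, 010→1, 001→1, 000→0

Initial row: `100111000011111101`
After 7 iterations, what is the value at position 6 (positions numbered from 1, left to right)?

0

001100000110000001
011000001100000011
010000011000000110
010000110000001100
010001100000011001
010011000000110011
010110000001100110
position 6 holds 0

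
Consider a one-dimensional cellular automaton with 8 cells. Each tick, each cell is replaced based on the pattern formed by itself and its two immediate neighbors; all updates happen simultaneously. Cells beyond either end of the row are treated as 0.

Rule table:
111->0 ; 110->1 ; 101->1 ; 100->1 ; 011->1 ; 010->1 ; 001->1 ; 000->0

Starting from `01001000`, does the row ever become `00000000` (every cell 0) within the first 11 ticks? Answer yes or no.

11111100
10000110
11001111
11111001
10001111
11011001
11111111
10000001
11000011
11100111
10111101
tick 11 is 10111101, still not uniform 0

no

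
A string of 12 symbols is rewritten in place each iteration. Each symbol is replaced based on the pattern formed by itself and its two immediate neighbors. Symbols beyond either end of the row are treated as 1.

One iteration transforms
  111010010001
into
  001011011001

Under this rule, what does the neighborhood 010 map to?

At position 4 the neighborhood is 010; the next row has 1 there.

1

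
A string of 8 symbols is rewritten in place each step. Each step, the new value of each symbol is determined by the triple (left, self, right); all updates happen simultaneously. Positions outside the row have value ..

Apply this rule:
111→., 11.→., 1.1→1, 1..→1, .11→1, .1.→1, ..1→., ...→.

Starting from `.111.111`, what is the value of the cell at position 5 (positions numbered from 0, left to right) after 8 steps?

1

.1..11..
.11.1.1.
.1.11111
.111....
.1..1...
.11.11..
.1.11.1.
.111.111
position 5 holds 1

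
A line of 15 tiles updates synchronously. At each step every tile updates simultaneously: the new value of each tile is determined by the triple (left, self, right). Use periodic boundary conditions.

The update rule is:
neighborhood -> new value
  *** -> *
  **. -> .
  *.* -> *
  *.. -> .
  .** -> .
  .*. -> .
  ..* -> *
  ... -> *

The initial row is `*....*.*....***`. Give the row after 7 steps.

step 1: ..***.*..***.**
step 2: .*.*.*..*.*.*..
step 3: *.*.*..*.*.*..*
step 4: .*.*..*.*.*..*.
step 5: *.*..*.*.*..*..
step 6: .*..*.*.*..*..*
step 7: *..*.*.*..*..*.

*..*.*.*..*..*.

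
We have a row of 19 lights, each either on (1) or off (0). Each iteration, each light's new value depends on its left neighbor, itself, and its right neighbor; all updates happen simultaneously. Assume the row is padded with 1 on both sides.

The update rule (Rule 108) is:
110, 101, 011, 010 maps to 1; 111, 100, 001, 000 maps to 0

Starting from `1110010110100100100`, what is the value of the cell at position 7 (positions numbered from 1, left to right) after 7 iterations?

iteration 1: 0010011111100100100
iteration 2: 0010010000100100100
iteration 3: 0010010000100100100  (fixed point — unchanged through iteration 7)
position 7 holds 0

0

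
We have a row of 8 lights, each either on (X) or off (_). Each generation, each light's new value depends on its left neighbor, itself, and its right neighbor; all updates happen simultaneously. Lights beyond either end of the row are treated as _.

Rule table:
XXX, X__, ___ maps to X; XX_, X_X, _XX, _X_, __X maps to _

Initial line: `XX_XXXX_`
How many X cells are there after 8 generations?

____XX_X
XXX_____
_X_XXXXX
____XXX_
XXX__X_X
_X_X____
____XXXX
XXX__XX_
count of X: 5

5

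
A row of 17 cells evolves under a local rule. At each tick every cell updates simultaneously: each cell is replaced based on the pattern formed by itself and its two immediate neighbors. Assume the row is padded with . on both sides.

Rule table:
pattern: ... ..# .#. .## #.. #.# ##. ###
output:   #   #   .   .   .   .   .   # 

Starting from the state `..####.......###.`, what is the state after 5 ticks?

#.##..#...##....#

##.##..######.#..
......#.####....#
######...##..###.
.####..##...#.#..
#.##..#...##....#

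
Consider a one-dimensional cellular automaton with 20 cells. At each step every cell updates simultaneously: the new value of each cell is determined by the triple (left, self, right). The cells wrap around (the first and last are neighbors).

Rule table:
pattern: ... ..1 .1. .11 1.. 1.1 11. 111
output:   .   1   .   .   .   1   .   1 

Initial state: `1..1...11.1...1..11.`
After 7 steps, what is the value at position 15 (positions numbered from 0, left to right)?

.

..1...1..1...1..1..1
.1...1..1...1..1..1.
1...1..1...1..1..1..
...1..1...1..1..1..1
..1..1...1..1..1..1.
.1..1...1..1..1..1..
1..1...1..1..1..1...
position 15 holds .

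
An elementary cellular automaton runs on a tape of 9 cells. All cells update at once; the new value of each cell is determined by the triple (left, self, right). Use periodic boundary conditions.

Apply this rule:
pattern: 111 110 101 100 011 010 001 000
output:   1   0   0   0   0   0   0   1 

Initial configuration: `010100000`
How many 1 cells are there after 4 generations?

6

000001111
011100110
001000000
100011111
count of 1: 6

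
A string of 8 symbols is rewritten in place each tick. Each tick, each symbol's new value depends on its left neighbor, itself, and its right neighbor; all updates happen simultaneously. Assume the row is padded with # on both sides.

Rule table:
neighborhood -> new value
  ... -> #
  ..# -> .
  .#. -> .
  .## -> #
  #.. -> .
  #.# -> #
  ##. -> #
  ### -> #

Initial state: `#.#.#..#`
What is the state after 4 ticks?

###.#.##

##.#...#
###..#.#
###...##
###.#.##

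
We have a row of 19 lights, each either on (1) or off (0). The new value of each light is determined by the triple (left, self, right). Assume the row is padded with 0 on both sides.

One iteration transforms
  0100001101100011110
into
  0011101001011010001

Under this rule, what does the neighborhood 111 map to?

At position 15 the neighborhood is 111; the next row has 0 there.

0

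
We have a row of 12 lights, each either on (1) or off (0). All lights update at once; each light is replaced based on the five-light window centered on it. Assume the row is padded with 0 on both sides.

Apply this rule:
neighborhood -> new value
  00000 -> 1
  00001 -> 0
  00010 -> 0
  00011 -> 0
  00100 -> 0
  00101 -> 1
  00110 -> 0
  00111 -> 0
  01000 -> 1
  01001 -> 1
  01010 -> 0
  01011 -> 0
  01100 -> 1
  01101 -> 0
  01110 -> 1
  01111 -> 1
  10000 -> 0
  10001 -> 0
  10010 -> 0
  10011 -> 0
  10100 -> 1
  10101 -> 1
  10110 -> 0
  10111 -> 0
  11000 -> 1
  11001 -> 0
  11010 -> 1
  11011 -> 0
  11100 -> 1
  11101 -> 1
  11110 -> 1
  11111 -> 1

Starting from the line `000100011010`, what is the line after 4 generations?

000100010000

100010000111
010001000011
001000100001
000100010000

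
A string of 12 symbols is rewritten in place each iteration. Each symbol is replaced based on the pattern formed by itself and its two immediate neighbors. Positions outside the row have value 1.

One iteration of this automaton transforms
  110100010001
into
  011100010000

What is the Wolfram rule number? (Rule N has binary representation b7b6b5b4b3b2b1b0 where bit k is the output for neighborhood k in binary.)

position 0: 111 → 0  (bit 7 = 0)
position 1: 110 → 1  (bit 6 = 1)
position 2: 101 → 1  (bit 5 = 1)
position 4: 100 → 0  (bit 4 = 0)
position 11: 011 → 0  (bit 3 = 0)
position 3: 010 → 1  (bit 2 = 1)
position 6: 001 → 0  (bit 1 = 0)
position 5: 000 → 0  (bit 0 = 0)
bits b7..b0 = 01100100 = 100

100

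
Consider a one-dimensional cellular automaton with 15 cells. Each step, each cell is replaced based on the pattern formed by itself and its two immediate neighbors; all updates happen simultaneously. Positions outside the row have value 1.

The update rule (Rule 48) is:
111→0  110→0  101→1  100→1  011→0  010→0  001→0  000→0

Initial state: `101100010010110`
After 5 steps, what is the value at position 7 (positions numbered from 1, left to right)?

0

010010001001001
101001000100100
010100100010010
101010010001001
010101001000100
position 7 holds 0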